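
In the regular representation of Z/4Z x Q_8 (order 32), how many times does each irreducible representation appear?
Each irreducible V_i of dimension d_i appears with multiplicity d_i, i.e. rho_reg = (direct sum over all irreducibles V_i) d_i V_i. The irreducible dimensions for Z/4Z x Q_8 are 1, 1, 1, 1, 1, 1, 1, 1, 1, 1, 1, 1, 1, 1, 1, 1, 2, 2, 2, 2: 16 irreducibles of dimension 1, each with multiplicity 1; 4 irreducibles of dimension 2, each with multiplicity 2. Total dimension 16*1*1 + 4*2*2 = 32 = |G|.

Reasoning: General theorem: in the regular representation of a finite group G, each irreducible appears with multiplicity equal to its dimension. Check: dim(rho_reg) = sum d_i^2 = 1 + 1 + 1 + 1 + 1 + 1 + 1 + 1 + 1 + 1 + 1 + 1 + 1 + 1 + 1 + 1 + 4 + 4 + 4 + 4 = 32 = |G|.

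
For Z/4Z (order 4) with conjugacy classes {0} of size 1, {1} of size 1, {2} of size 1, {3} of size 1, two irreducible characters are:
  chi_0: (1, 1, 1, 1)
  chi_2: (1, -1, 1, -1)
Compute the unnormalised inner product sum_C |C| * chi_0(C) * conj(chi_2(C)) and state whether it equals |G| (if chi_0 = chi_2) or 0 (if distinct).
Sum = 0; so <chi_0, chi_2> = 0 (distinct irreducibles are orthogonal).

Explanation: Compute term by term over conjugacy classes (|C| * chi_0(C) * conj(chi_2(C))):
  1*(1)*conj(1) + 1*(1)*conj(-1) + 1*(1)*conj(1) + 1*(1)*conj(-1)
  = (1) + (-1) + (1) + (-1)
  = 0.
(Exp terms are combined using exp(i*s)*conj(exp(i*t)) = exp(i*(s-t)), and sums of them are collapsed using the identity that for every m > 1 the m distinct m-th roots of unity sum to 0, e.g. 1 + exp(2*I*pi/3) + exp(-2*I*pi/3) = 0.)
Dividing by |G| = 4 gives 0/4 = 0, matching the row-orthogonality relation <chi_0, chi_2> = [chi_0 = chi_2].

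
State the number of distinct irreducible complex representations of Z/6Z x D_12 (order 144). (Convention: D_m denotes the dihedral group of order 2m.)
54

Why: The number of irreducible complex representations of a finite group equals its number of conjugacy classes. For a direct product, #classes(G x H) = #classes(G) * #classes(H). Z/6Z has 6 classes (abelian), D_12 has 9 classes, so 6 * 9 = 54, so Z/6Z x D_12 (order 144) has exactly 54 irreducible complex representations.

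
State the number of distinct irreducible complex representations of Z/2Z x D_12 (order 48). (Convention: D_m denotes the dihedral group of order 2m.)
18

Argument: The number of irreducible complex representations of a finite group equals its number of conjugacy classes. For a direct product, #classes(G x H) = #classes(G) * #classes(H). Z/2Z has 2 classes (abelian), D_12 has 9 classes, so 2 * 9 = 18, so Z/2Z x D_12 (order 48) has exactly 18 irreducible complex representations.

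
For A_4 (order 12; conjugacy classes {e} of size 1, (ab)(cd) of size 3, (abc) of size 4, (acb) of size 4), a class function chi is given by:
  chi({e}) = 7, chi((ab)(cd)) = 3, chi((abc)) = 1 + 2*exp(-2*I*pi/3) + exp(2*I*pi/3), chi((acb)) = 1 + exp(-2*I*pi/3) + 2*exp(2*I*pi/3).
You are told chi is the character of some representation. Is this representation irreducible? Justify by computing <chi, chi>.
Not irreducible (reducible): <chi, chi> = 7 > 1.

Details: <chi, chi> = (1/|G|) sum_C |C| * |chi(C)|^2 = (1/12)[1*|7|^2 + 3*|3|^2 + 4*|1 + 2*exp(-2*I*pi/3) + exp(2*I*pi/3)|^2 + 4*|1 + exp(-2*I*pi/3) + 2*exp(2*I*pi/3)|^2]
  = (1/12)[(49) + (27) + (4) + (4)] = 84/12 = 7.
(Exp terms are combined using exp(i*s)*conj(exp(i*t)) = exp(i*(s-t)), and sums of them are collapsed using the identity that for every m > 1 the m distinct m-th roots of unity sum to 0, e.g. 1 + exp(2*I*pi/3) + exp(-2*I*pi/3) = 0.)
A character is irreducible iff <chi, chi> = 1, so this representation is reducible.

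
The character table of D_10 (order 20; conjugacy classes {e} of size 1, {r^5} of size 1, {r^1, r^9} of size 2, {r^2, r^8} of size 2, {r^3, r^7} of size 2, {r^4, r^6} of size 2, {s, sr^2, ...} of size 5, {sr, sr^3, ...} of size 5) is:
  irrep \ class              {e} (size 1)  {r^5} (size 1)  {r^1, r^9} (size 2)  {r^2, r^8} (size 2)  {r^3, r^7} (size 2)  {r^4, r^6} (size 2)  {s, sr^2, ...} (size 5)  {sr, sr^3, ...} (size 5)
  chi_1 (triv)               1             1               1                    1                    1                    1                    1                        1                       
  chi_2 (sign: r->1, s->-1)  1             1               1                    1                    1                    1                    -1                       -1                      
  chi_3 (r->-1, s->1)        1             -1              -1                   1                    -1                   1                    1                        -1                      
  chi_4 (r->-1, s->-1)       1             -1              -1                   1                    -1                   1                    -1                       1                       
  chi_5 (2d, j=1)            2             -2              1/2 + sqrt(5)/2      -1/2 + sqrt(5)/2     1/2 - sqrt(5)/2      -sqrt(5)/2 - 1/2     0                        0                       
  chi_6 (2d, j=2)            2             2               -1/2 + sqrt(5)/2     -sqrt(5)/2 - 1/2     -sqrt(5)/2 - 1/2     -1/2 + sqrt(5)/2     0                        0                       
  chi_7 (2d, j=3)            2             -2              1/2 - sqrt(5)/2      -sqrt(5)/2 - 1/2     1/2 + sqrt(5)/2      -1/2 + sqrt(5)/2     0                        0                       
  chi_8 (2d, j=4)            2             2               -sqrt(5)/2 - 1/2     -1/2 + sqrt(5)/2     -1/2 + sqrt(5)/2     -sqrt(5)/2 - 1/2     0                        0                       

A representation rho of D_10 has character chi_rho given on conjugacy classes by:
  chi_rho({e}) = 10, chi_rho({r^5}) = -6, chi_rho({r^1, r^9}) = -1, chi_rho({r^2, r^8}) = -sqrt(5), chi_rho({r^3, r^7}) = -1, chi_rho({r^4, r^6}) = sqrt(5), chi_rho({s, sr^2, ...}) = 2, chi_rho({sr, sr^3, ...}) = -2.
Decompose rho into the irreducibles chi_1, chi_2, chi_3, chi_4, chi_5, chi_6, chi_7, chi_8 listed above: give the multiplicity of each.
Multiplicities: chi_1: 0, chi_2: 0, chi_3: 2, chi_4: 0, chi_5: 1, chi_6: 1, chi_7: 2, chi_8: 0.

Working: Use <chi_rho, chi> = (1/|G|) sum_C |C| * chi_rho(C) * conj(chi(C)) with |G| = 20 for each irreducible chi in the table:
  <chi_rho, chi_1> = (1/20)[1*(10)*conj(1) + 1*(-6)*conj(1) + 2*(-1)*conj(1) + 2*(-sqrt(5))*conj(1) + 2*(-1)*conj(1) + 2*(sqrt(5))*conj(1) + 5*(2)*conj(1) + 5*(-2)*conj(1)]
      = (1/20)[(10) + (-6) + (-2) + (-2*sqrt(5)) + (-2) + (2*sqrt(5)) + (10) + (-10)] = 0/20 = 0
  <chi_rho, chi_2> = (1/20)[1*(10)*conj(1) + 1*(-6)*conj(1) + 2*(-1)*conj(1) + 2*(-sqrt(5))*conj(1) + 2*(-1)*conj(1) + 2*(sqrt(5))*conj(1) + 5*(2)*conj(-1) + 5*(-2)*conj(-1)]
      = (1/20)[(10) + (-6) + (-2) + (-2*sqrt(5)) + (-2) + (2*sqrt(5)) + (-10) + (10)] = 0/20 = 0
  <chi_rho, chi_3> = (1/20)[1*(10)*conj(1) + 1*(-6)*conj(-1) + 2*(-1)*conj(-1) + 2*(-sqrt(5))*conj(1) + 2*(-1)*conj(-1) + 2*(sqrt(5))*conj(1) + 5*(2)*conj(1) + 5*(-2)*conj(-1)]
      = (1/20)[(10) + (6) + (2) + (-2*sqrt(5)) + (2) + (2*sqrt(5)) + (10) + (10)] = 40/20 = 2
  <chi_rho, chi_4> = (1/20)[1*(10)*conj(1) + 1*(-6)*conj(-1) + 2*(-1)*conj(-1) + 2*(-sqrt(5))*conj(1) + 2*(-1)*conj(-1) + 2*(sqrt(5))*conj(1) + 5*(2)*conj(-1) + 5*(-2)*conj(1)]
      = (1/20)[(10) + (6) + (2) + (-2*sqrt(5)) + (2) + (2*sqrt(5)) + (-10) + (-10)] = 0/20 = 0
  <chi_rho, chi_5> = (1/20)[1*(10)*conj(2) + 1*(-6)*conj(-2) + 2*(-1)*conj(1/2 + sqrt(5)/2) + 2*(-sqrt(5))*conj(-1/2 + sqrt(5)/2) + 2*(-1)*conj(1/2 - sqrt(5)/2) + 2*(sqrt(5))*conj(-sqrt(5)/2 - 1/2) + 5*(2)*conj(0) + 5*(-2)*conj(0)]
      = (1/20)[(20) + (12) + (-sqrt(5) - 1) + (-5 + sqrt(5)) + (-1 + sqrt(5)) + (-5 - sqrt(5)) + (0) + (0)] = 20/20 = 1
  <chi_rho, chi_6> = (1/20)[1*(10)*conj(2) + 1*(-6)*conj(2) + 2*(-1)*conj(-1/2 + sqrt(5)/2) + 2*(-sqrt(5))*conj(-sqrt(5)/2 - 1/2) + 2*(-1)*conj(-sqrt(5)/2 - 1/2) + 2*(sqrt(5))*conj(-1/2 + sqrt(5)/2) + 5*(2)*conj(0) + 5*(-2)*conj(0)]
      = (1/20)[(20) + (-12) + (1 - sqrt(5)) + (sqrt(5) + 5) + (1 + sqrt(5)) + (5 - sqrt(5)) + (0) + (0)] = 20/20 = 1
  <chi_rho, chi_7> = (1/20)[1*(10)*conj(2) + 1*(-6)*conj(-2) + 2*(-1)*conj(1/2 - sqrt(5)/2) + 2*(-sqrt(5))*conj(-sqrt(5)/2 - 1/2) + 2*(-1)*conj(1/2 + sqrt(5)/2) + 2*(sqrt(5))*conj(-1/2 + sqrt(5)/2) + 5*(2)*conj(0) + 5*(-2)*conj(0)]
      = (1/20)[(20) + (12) + (-1 + sqrt(5)) + (sqrt(5) + 5) + (-sqrt(5) - 1) + (5 - sqrt(5)) + (0) + (0)] = 40/20 = 2
  <chi_rho, chi_8> = (1/20)[1*(10)*conj(2) + 1*(-6)*conj(2) + 2*(-1)*conj(-sqrt(5)/2 - 1/2) + 2*(-sqrt(5))*conj(-1/2 + sqrt(5)/2) + 2*(-1)*conj(-1/2 + sqrt(5)/2) + 2*(sqrt(5))*conj(-sqrt(5)/2 - 1/2) + 5*(2)*conj(0) + 5*(-2)*conj(0)]
      = (1/20)[(20) + (-12) + (1 + sqrt(5)) + (-5 + sqrt(5)) + (1 - sqrt(5)) + (-5 - sqrt(5)) + (0) + (0)] = 0/20 = 0
Dimension check: dim(rho) = sum (mult * dim) = 0*1 + 0*1 + 2*1 + 0*1 + 1*2 + 1*2 + 2*2 + 0*2 = 10 = chi_rho(e) = 10.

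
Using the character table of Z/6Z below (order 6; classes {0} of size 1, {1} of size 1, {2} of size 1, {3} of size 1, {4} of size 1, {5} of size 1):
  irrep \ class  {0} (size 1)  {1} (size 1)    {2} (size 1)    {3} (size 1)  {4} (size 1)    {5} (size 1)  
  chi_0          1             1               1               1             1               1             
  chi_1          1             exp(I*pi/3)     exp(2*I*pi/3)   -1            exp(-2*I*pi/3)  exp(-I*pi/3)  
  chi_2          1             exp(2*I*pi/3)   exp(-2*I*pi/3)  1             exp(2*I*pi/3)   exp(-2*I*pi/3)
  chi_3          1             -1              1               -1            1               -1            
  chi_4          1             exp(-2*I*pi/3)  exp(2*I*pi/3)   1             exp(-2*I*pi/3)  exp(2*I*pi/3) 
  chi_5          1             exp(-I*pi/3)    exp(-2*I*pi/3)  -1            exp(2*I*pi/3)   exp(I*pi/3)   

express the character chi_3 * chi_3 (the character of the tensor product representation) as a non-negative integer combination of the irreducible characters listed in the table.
chi_3 tensor chi_3 = chi_0 (all other irreducibles have multiplicity 0).

Justification: The character of a tensor product is the pointwise product (chi_3 * chi_3)(C) = chi_3(C) * chi_3(C):
  {0}: (1)*(1), {1}: (-1)*(-1), {2}: (1)*(1), {3}: (-1)*(-1), {4}: (1)*(1), {5}: (-1)*(-1)
so (chi_3 * chi_3) takes values
  {0} -> 1, {1} -> 1, {2} -> 1, {3} -> 1, {4} -> 1, {5} -> 1.
Now take the inner product of this character with each irreducible chi from the table, <chi_3*chi_3, chi> = (1/6) sum_C |C| (chi_3*chi_3)(C) conj(chi(C)):
  <chi_3*chi_3, chi_0> = (1/6)[1*(1)*conj(1) + 1*(1)*conj(1) + 1*(1)*conj(1) + 1*(1)*conj(1) + 1*(1)*conj(1) + 1*(1)*conj(1)]
      = (1/6)[(1) + (1) + (1) + (1) + (1) + (1)] = 6/6 = 1
  <chi_3*chi_3, chi_1> = (1/6)[1*(1)*conj(1) + 1*(1)*conj(exp(I*pi/3)) + 1*(1)*conj(exp(2*I*pi/3)) + 1*(1)*conj(-1) + 1*(1)*conj(exp(-2*I*pi/3)) + 1*(1)*conj(exp(-I*pi/3))]
      = (1/6)[(1) + (exp(-I*pi/3)) + (exp(-2*I*pi/3)) + (-1) + (exp(2*I*pi/3)) + (exp(I*pi/3))] = 0/6 = 0
  <chi_3*chi_3, chi_2> = (1/6)[1*(1)*conj(1) + 1*(1)*conj(exp(2*I*pi/3)) + 1*(1)*conj(exp(-2*I*pi/3)) + 1*(1)*conj(1) + 1*(1)*conj(exp(2*I*pi/3)) + 1*(1)*conj(exp(-2*I*pi/3))]
      = (1/6)[(1) + (exp(-2*I*pi/3)) + (exp(2*I*pi/3)) + (1) + (exp(-2*I*pi/3)) + (exp(2*I*pi/3))] = 0/6 = 0
  <chi_3*chi_3, chi_3> = (1/6)[1*(1)*conj(1) + 1*(1)*conj(-1) + 1*(1)*conj(1) + 1*(1)*conj(-1) + 1*(1)*conj(1) + 1*(1)*conj(-1)]
      = (1/6)[(1) + (-1) + (1) + (-1) + (1) + (-1)] = 0/6 = 0
  <chi_3*chi_3, chi_4> = (1/6)[1*(1)*conj(1) + 1*(1)*conj(exp(-2*I*pi/3)) + 1*(1)*conj(exp(2*I*pi/3)) + 1*(1)*conj(1) + 1*(1)*conj(exp(-2*I*pi/3)) + 1*(1)*conj(exp(2*I*pi/3))]
      = (1/6)[(1) + (exp(2*I*pi/3)) + (exp(-2*I*pi/3)) + (1) + (exp(2*I*pi/3)) + (exp(-2*I*pi/3))] = 0/6 = 0
  <chi_3*chi_3, chi_5> = (1/6)[1*(1)*conj(1) + 1*(1)*conj(exp(-I*pi/3)) + 1*(1)*conj(exp(-2*I*pi/3)) + 1*(1)*conj(-1) + 1*(1)*conj(exp(2*I*pi/3)) + 1*(1)*conj(exp(I*pi/3))]
      = (1/6)[(1) + (exp(I*pi/3)) + (exp(2*I*pi/3)) + (-1) + (exp(-2*I*pi/3)) + (exp(-I*pi/3))] = 0/6 = 0
(Exp terms are combined using exp(i*s)*conj(exp(i*t)) = exp(i*(s-t)), and sums of them are collapsed using the identity that for every m > 1 the m distinct m-th roots of unity sum to 0, e.g. 1 + exp(2*I*pi/3) + exp(-2*I*pi/3) = 0.)
Hence the multiplicities are chi_0: 1. Dimension check: dim(chi_3)*dim(chi_3) = 1*1 = 1 and sum (mult * dim) = 1*1 = 1.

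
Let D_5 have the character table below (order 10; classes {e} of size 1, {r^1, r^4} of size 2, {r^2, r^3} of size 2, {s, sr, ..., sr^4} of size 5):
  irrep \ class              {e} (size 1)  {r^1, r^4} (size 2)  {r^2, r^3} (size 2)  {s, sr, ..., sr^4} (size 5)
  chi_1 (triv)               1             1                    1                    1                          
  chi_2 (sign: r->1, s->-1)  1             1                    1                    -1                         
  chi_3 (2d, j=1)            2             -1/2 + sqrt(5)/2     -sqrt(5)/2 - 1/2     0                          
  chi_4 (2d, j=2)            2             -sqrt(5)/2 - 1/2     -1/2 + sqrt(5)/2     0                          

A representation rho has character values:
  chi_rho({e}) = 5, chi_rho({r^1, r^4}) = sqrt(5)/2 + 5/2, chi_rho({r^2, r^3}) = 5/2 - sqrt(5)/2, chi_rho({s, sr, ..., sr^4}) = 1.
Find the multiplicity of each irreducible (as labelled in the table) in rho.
Multiplicities: chi_1: 2, chi_2: 1, chi_3: 1, chi_4: 0.

Derivation: Use <chi_rho, chi> = (1/|G|) sum_C |C| * chi_rho(C) * conj(chi(C)) with |G| = 10 for each irreducible chi in the table:
  <chi_rho, chi_1> = (1/10)[1*(5)*conj(1) + 2*(sqrt(5)/2 + 5/2)*conj(1) + 2*(5/2 - sqrt(5)/2)*conj(1) + 5*(1)*conj(1)]
      = (1/10)[(5) + (sqrt(5) + 5) + (5 - sqrt(5)) + (5)] = 20/10 = 2
  <chi_rho, chi_2> = (1/10)[1*(5)*conj(1) + 2*(sqrt(5)/2 + 5/2)*conj(1) + 2*(5/2 - sqrt(5)/2)*conj(1) + 5*(1)*conj(-1)]
      = (1/10)[(5) + (sqrt(5) + 5) + (5 - sqrt(5)) + (-5)] = 10/10 = 1
  <chi_rho, chi_3> = (1/10)[1*(5)*conj(2) + 2*(sqrt(5)/2 + 5/2)*conj(-1/2 + sqrt(5)/2) + 2*(5/2 - sqrt(5)/2)*conj(-sqrt(5)/2 - 1/2) + 5*(1)*conj(0)]
      = (1/10)[(10) + (2*sqrt(5)) + (-2*sqrt(5)) + (0)] = 10/10 = 1
  <chi_rho, chi_4> = (1/10)[1*(5)*conj(2) + 2*(sqrt(5)/2 + 5/2)*conj(-sqrt(5)/2 - 1/2) + 2*(5/2 - sqrt(5)/2)*conj(-1/2 + sqrt(5)/2) + 5*(1)*conj(0)]
      = (1/10)[(10) + (-3*sqrt(5) - 5) + (-5 + 3*sqrt(5)) + (0)] = 0/10 = 0
Dimension check: dim(rho) = sum (mult * dim) = 2*1 + 1*1 + 1*2 + 0*2 = 5 = chi_rho(e) = 5.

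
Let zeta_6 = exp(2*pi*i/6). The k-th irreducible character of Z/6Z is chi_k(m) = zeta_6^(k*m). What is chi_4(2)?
chi_4(2) = zeta_6^8 = exp(2*I*pi/3)

Working: chi_4(2) = zeta_6^(4*2) = zeta_6^8. Since zeta_6^6 = 1, this equals zeta_6^2 = exp(2*pi*i*2/6) = exp(2*I*pi/3).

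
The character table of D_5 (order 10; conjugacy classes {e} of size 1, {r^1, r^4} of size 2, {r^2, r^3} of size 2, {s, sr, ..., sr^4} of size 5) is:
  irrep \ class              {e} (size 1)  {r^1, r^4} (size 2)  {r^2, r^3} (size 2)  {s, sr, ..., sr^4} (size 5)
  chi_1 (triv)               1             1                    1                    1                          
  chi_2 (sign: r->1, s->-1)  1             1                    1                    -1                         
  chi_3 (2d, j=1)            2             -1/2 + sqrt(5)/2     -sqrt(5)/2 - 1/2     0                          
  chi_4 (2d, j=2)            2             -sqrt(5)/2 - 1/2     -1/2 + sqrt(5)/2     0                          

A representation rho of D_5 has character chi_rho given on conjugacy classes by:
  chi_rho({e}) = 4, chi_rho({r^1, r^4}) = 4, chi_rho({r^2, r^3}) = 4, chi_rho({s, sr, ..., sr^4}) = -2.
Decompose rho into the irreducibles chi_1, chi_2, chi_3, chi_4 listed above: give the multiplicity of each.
Multiplicities: chi_1: 1, chi_2: 3, chi_3: 0, chi_4: 0.

Argument: Use <chi_rho, chi> = (1/|G|) sum_C |C| * chi_rho(C) * conj(chi(C)) with |G| = 10 for each irreducible chi in the table:
  <chi_rho, chi_1> = (1/10)[1*(4)*conj(1) + 2*(4)*conj(1) + 2*(4)*conj(1) + 5*(-2)*conj(1)]
      = (1/10)[(4) + (8) + (8) + (-10)] = 10/10 = 1
  <chi_rho, chi_2> = (1/10)[1*(4)*conj(1) + 2*(4)*conj(1) + 2*(4)*conj(1) + 5*(-2)*conj(-1)]
      = (1/10)[(4) + (8) + (8) + (10)] = 30/10 = 3
  <chi_rho, chi_3> = (1/10)[1*(4)*conj(2) + 2*(4)*conj(-1/2 + sqrt(5)/2) + 2*(4)*conj(-sqrt(5)/2 - 1/2) + 5*(-2)*conj(0)]
      = (1/10)[(8) + (-4 + 4*sqrt(5)) + (-4*sqrt(5) - 4) + (0)] = 0/10 = 0
  <chi_rho, chi_4> = (1/10)[1*(4)*conj(2) + 2*(4)*conj(-sqrt(5)/2 - 1/2) + 2*(4)*conj(-1/2 + sqrt(5)/2) + 5*(-2)*conj(0)]
      = (1/10)[(8) + (-4*sqrt(5) - 4) + (-4 + 4*sqrt(5)) + (0)] = 0/10 = 0
Dimension check: dim(rho) = sum (mult * dim) = 1*1 + 3*1 + 0*2 + 0*2 = 4 = chi_rho(e) = 4.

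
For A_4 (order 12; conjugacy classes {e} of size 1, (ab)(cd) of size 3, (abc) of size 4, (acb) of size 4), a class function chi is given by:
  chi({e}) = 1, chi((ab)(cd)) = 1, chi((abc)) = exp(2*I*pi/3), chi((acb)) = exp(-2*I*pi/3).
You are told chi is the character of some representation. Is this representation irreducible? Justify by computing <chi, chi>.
Irreducible: <chi, chi> = 1.

Derivation: <chi, chi> = (1/|G|) sum_C |C| * |chi(C)|^2 = (1/12)[1*|1|^2 + 3*|1|^2 + 4*|exp(2*I*pi/3)|^2 + 4*|exp(-2*I*pi/3)|^2]
  = (1/12)[(1) + (3) + (4) + (4)] = 12/12 = 1.
(Exp terms are combined using exp(i*s)*conj(exp(i*t)) = exp(i*(s-t)), and sums of them are collapsed using the identity that for every m > 1 the m distinct m-th roots of unity sum to 0, e.g. 1 + exp(2*I*pi/3) + exp(-2*I*pi/3) = 0.)
A character is irreducible iff <chi, chi> = 1, so this representation is irreducible.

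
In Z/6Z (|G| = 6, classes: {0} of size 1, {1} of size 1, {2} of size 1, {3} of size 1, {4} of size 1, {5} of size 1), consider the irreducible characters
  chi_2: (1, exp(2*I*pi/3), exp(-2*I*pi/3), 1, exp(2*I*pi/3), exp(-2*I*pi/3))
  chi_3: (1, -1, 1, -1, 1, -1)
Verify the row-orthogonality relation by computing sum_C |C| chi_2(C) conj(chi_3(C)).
Sum = 0; so <chi_2, chi_3> = 0 (distinct irreducibles are orthogonal).

Compute term by term over conjugacy classes (|C| * chi_2(C) * conj(chi_3(C))):
  1*(1)*conj(1) + 1*(exp(2*I*pi/3))*conj(-1) + 1*(exp(-2*I*pi/3))*conj(1) + 1*(1)*conj(-1) + 1*(exp(2*I*pi/3))*conj(1) + 1*(exp(-2*I*pi/3))*conj(-1)
  = (1) + (-exp(2*I*pi/3)) + (exp(-2*I*pi/3)) + (-1) + (exp(2*I*pi/3)) + (-exp(-2*I*pi/3))
  = 0.
(Exp terms are combined using exp(i*s)*conj(exp(i*t)) = exp(i*(s-t)), and sums of them are collapsed using the identity that for every m > 1 the m distinct m-th roots of unity sum to 0, e.g. 1 + exp(2*I*pi/3) + exp(-2*I*pi/3) = 0.)
Dividing by |G| = 6 gives 0/6 = 0, matching the row-orthogonality relation <chi_2, chi_3> = [chi_2 = chi_3].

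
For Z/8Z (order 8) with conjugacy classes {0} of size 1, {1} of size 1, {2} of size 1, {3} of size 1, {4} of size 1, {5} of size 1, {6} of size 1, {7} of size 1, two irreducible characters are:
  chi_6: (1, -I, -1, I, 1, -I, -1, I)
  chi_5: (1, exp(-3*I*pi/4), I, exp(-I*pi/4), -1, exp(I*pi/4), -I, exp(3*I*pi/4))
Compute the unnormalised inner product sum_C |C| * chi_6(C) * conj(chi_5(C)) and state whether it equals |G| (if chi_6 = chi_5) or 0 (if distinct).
Sum = 0; so <chi_6, chi_5> = 0 (distinct irreducibles are orthogonal).

Derivation: Compute term by term over conjugacy classes (|C| * chi_6(C) * conj(chi_5(C))):
  1*(1)*conj(1) + 1*(-I)*conj(exp(-3*I*pi/4)) + 1*(-1)*conj(I) + 1*(I)*conj(exp(-I*pi/4)) + 1*(1)*conj(-1) + 1*(-I)*conj(exp(I*pi/4)) + 1*(-1)*conj(-I) + 1*(I)*conj(exp(3*I*pi/4))
  = (1) + (-exp(-3*I*pi/4)) + (I) + (exp(3*I*pi/4)) + (-1) + (-exp(I*pi/4)) + (-I) + (exp(-I*pi/4))
  = 0.
(Exp terms are combined using exp(i*s)*conj(exp(i*t)) = exp(i*(s-t)), and sums of them are collapsed using the identity that for every m > 1 the m distinct m-th roots of unity sum to 0, e.g. 1 + exp(2*I*pi/3) + exp(-2*I*pi/3) = 0.)
Dividing by |G| = 8 gives 0/8 = 0, matching the row-orthogonality relation <chi_6, chi_5> = [chi_6 = chi_5].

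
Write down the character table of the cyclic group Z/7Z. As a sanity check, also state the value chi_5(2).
Character table of Z/7Z (irreps indexed chi_0,...,chi_6 with chi_k(m) = zeta_7^(k*m), zeta_7 = exp(2*pi*i/7)):
  irrep \ class  {0} (size 1)  {1} (size 1)    {2} (size 1)    {3} (size 1)    {4} (size 1)    {5} (size 1)    {6} (size 1)  
  chi_0          1             1               1               1               1               1               1             
  chi_1          1             exp(2*I*pi/7)   exp(4*I*pi/7)   exp(6*I*pi/7)   exp(-6*I*pi/7)  exp(-4*I*pi/7)  exp(-2*I*pi/7)
  chi_2          1             exp(4*I*pi/7)   exp(-6*I*pi/7)  exp(-2*I*pi/7)  exp(2*I*pi/7)   exp(6*I*pi/7)   exp(-4*I*pi/7)
  chi_3          1             exp(6*I*pi/7)   exp(-2*I*pi/7)  exp(4*I*pi/7)   exp(-4*I*pi/7)  exp(2*I*pi/7)   exp(-6*I*pi/7)
  chi_4          1             exp(-6*I*pi/7)  exp(2*I*pi/7)   exp(-4*I*pi/7)  exp(4*I*pi/7)   exp(-2*I*pi/7)  exp(6*I*pi/7) 
  chi_5          1             exp(-4*I*pi/7)  exp(6*I*pi/7)   exp(2*I*pi/7)   exp(-2*I*pi/7)  exp(-6*I*pi/7)  exp(4*I*pi/7) 
  chi_6          1             exp(-2*I*pi/7)  exp(-4*I*pi/7)  exp(-6*I*pi/7)  exp(6*I*pi/7)   exp(4*I*pi/7)   exp(2*I*pi/7) 

Spot check: chi_5(2) = zeta_7^(5*2) = zeta_7^10 = exp(6*I*pi/7).

Why: Z/7Z is abelian, so all 7 irreducible complex representations are 1-dimensional. They are given by chi_k(m) = zeta_7^(k*m) for k = 0,...,6. Row orthogonality: sum_m chi_k(m) conj(chi_l(m)) = 7 * [k = l].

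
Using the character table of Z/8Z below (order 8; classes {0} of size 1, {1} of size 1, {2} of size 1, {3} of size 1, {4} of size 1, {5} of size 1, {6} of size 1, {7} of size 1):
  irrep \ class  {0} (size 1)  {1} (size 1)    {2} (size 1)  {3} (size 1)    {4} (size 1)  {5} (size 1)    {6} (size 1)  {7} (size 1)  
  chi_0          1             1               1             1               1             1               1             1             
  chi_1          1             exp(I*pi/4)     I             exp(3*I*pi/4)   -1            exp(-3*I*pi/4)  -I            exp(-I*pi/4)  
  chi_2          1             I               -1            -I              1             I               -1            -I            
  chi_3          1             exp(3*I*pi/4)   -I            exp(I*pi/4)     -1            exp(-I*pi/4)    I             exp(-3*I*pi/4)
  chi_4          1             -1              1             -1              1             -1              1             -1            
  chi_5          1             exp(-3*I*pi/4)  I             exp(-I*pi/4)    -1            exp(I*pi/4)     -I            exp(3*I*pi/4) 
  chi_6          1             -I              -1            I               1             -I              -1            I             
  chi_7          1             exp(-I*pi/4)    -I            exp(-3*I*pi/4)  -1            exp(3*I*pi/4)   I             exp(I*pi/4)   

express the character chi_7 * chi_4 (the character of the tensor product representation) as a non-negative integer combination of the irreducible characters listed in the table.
chi_7 tensor chi_4 = chi_3 (all other irreducibles have multiplicity 0).

Proof sketch: The character of a tensor product is the pointwise product (chi_7 * chi_4)(C) = chi_7(C) * chi_4(C):
  {0}: (1)*(1), {1}: (exp(-I*pi/4))*(-1), {2}: (-I)*(1), {3}: (exp(-3*I*pi/4))*(-1), {4}: (-1)*(1), {5}: (exp(3*I*pi/4))*(-1), {6}: (I)*(1), {7}: (exp(I*pi/4))*(-1)
so (chi_7 * chi_4) takes values
  {0} -> 1, {1} -> -exp(-I*pi/4), {2} -> -I, {3} -> -exp(-3*I*pi/4), {4} -> -1, {5} -> -exp(3*I*pi/4), {6} -> I, {7} -> -exp(I*pi/4).
Now take the inner product of this character with each irreducible chi from the table, <chi_7*chi_4, chi> = (1/8) sum_C |C| (chi_7*chi_4)(C) conj(chi(C)):
  <chi_7*chi_4, chi_0> = (1/8)[1*(1)*conj(1) + 1*(-exp(-I*pi/4))*conj(1) + 1*(-I)*conj(1) + 1*(-exp(-3*I*pi/4))*conj(1) + 1*(-1)*conj(1) + 1*(-exp(3*I*pi/4))*conj(1) + 1*(I)*conj(1) + 1*(-exp(I*pi/4))*conj(1)]
      = (1/8)[(1) + (-exp(-I*pi/4)) + (-I) + (-exp(-3*I*pi/4)) + (-1) + (-exp(3*I*pi/4)) + (I) + (-exp(I*pi/4))] = 0/8 = 0
  <chi_7*chi_4, chi_1> = (1/8)[1*(1)*conj(1) + 1*(-exp(-I*pi/4))*conj(exp(I*pi/4)) + 1*(-I)*conj(I) + 1*(-exp(-3*I*pi/4))*conj(exp(3*I*pi/4)) + 1*(-1)*conj(-1) + 1*(-exp(3*I*pi/4))*conj(exp(-3*I*pi/4)) + 1*(I)*conj(-I) + 1*(-exp(I*pi/4))*conj(exp(-I*pi/4))]
      = (1/8)[(1) + (I) + (-1) + (-I) + (1) + (I) + (-1) + (-I)] = 0/8 = 0
  <chi_7*chi_4, chi_2> = (1/8)[1*(1)*conj(1) + 1*(-exp(-I*pi/4))*conj(I) + 1*(-I)*conj(-1) + 1*(-exp(-3*I*pi/4))*conj(-I) + 1*(-1)*conj(1) + 1*(-exp(3*I*pi/4))*conj(I) + 1*(I)*conj(-1) + 1*(-exp(I*pi/4))*conj(-I)]
      = (1/8)[(1) + (exp(I*pi/4)) + (I) + (-exp(-I*pi/4)) + (-1) + (exp(-3*I*pi/4)) + (-I) + (-exp(3*I*pi/4))] = 0/8 = 0
  <chi_7*chi_4, chi_3> = (1/8)[1*(1)*conj(1) + 1*(-exp(-I*pi/4))*conj(exp(3*I*pi/4)) + 1*(-I)*conj(-I) + 1*(-exp(-3*I*pi/4))*conj(exp(I*pi/4)) + 1*(-1)*conj(-1) + 1*(-exp(3*I*pi/4))*conj(exp(-I*pi/4)) + 1*(I)*conj(I) + 1*(-exp(I*pi/4))*conj(exp(-3*I*pi/4))]
      = (1/8)[(1) + (1) + (1) + (1) + (1) + (1) + (1) + (1)] = 8/8 = 1
  <chi_7*chi_4, chi_4> = (1/8)[1*(1)*conj(1) + 1*(-exp(-I*pi/4))*conj(-1) + 1*(-I)*conj(1) + 1*(-exp(-3*I*pi/4))*conj(-1) + 1*(-1)*conj(1) + 1*(-exp(3*I*pi/4))*conj(-1) + 1*(I)*conj(1) + 1*(-exp(I*pi/4))*conj(-1)]
      = (1/8)[(1) + (exp(-I*pi/4)) + (-I) + (exp(-3*I*pi/4)) + (-1) + (exp(3*I*pi/4)) + (I) + (exp(I*pi/4))] = 0/8 = 0
  <chi_7*chi_4, chi_5> = (1/8)[1*(1)*conj(1) + 1*(-exp(-I*pi/4))*conj(exp(-3*I*pi/4)) + 1*(-I)*conj(I) + 1*(-exp(-3*I*pi/4))*conj(exp(-I*pi/4)) + 1*(-1)*conj(-1) + 1*(-exp(3*I*pi/4))*conj(exp(I*pi/4)) + 1*(I)*conj(-I) + 1*(-exp(I*pi/4))*conj(exp(3*I*pi/4))]
      = (1/8)[(1) + (-I) + (-1) + (I) + (1) + (-I) + (-1) + (I)] = 0/8 = 0
  <chi_7*chi_4, chi_6> = (1/8)[1*(1)*conj(1) + 1*(-exp(-I*pi/4))*conj(-I) + 1*(-I)*conj(-1) + 1*(-exp(-3*I*pi/4))*conj(I) + 1*(-1)*conj(1) + 1*(-exp(3*I*pi/4))*conj(-I) + 1*(I)*conj(-1) + 1*(-exp(I*pi/4))*conj(I)]
      = (1/8)[(1) + (-exp(I*pi/4)) + (I) + (exp(-I*pi/4)) + (-1) + (-exp(-3*I*pi/4)) + (-I) + (exp(3*I*pi/4))] = 0/8 = 0
  <chi_7*chi_4, chi_7> = (1/8)[1*(1)*conj(1) + 1*(-exp(-I*pi/4))*conj(exp(-I*pi/4)) + 1*(-I)*conj(-I) + 1*(-exp(-3*I*pi/4))*conj(exp(-3*I*pi/4)) + 1*(-1)*conj(-1) + 1*(-exp(3*I*pi/4))*conj(exp(3*I*pi/4)) + 1*(I)*conj(I) + 1*(-exp(I*pi/4))*conj(exp(I*pi/4))]
      = (1/8)[(1) + (-1) + (1) + (-1) + (1) + (-1) + (1) + (-1)] = 0/8 = 0
(Exp terms are combined using exp(i*s)*conj(exp(i*t)) = exp(i*(s-t)), and sums of them are collapsed using the identity that for every m > 1 the m distinct m-th roots of unity sum to 0, e.g. 1 + exp(2*I*pi/3) + exp(-2*I*pi/3) = 0.)
Hence the multiplicities are chi_3: 1. Dimension check: dim(chi_7)*dim(chi_4) = 1*1 = 1 and sum (mult * dim) = 1*1 = 1.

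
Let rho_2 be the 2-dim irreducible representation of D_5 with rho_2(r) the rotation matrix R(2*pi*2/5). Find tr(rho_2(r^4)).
chi_{rho_2}(r^4) = 2*cos(2*pi*2*4/5) = -sqrt(5)/2 - 1/2

Argument: rho_2(r^4) is rotation by angle 2*pi*2*4/5, whose trace is 2*cos(2*pi*2*4/5) = -sqrt(5)/2 - 1/2.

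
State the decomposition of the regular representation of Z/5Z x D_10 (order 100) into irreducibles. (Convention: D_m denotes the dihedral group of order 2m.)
Each irreducible V_i of dimension d_i appears with multiplicity d_i, i.e. rho_reg = (direct sum over all irreducibles V_i) d_i V_i. The irreducible dimensions for Z/5Z x D_10 are 1, 1, 1, 1, 1, 1, 1, 1, 1, 1, 1, 1, 1, 1, 1, 1, 1, 1, 1, 1, 2, 2, 2, 2, 2, 2, 2, 2, 2, 2, 2, 2, 2, 2, 2, 2, 2, 2, 2, 2: 20 irreducibles of dimension 1, each with multiplicity 1; 20 irreducibles of dimension 2, each with multiplicity 2. Total dimension 20*1*1 + 20*2*2 = 100 = |G|.

Working: General theorem: in the regular representation of a finite group G, each irreducible appears with multiplicity equal to its dimension. Check: dim(rho_reg) = sum d_i^2 = 1 + 1 + 1 + 1 + 1 + 1 + 1 + 1 + 1 + 1 + 1 + 1 + 1 + 1 + 1 + 1 + 1 + 1 + 1 + 1 + 4 + 4 + 4 + 4 + 4 + 4 + 4 + 4 + 4 + 4 + 4 + 4 + 4 + 4 + 4 + 4 + 4 + 4 + 4 + 4 = 100 = |G|.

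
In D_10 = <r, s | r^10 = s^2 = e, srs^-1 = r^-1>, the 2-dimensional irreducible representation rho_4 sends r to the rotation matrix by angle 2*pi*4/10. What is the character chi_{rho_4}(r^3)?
chi_{rho_4}(r^3) = 2*cos(2*pi*4*3/10) = -1/2 + sqrt(5)/2

Proof sketch: rho_4(r^3) is rotation by angle 2*pi*4*3/10, whose trace is 2*cos(2*pi*4*3/10) = -1/2 + sqrt(5)/2.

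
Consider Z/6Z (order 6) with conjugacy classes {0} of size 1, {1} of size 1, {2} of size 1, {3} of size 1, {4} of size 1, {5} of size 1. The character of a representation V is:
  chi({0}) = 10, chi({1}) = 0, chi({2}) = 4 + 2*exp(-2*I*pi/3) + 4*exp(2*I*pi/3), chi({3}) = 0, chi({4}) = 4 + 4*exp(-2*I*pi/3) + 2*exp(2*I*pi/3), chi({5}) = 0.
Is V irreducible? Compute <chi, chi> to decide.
Not irreducible (reducible): <chi, chi> = 18 > 1.

<chi, chi> = (1/|G|) sum_C |C| * |chi(C)|^2 = (1/6)[1*|10|^2 + 1*|0|^2 + 1*|4 + 2*exp(-2*I*pi/3) + 4*exp(2*I*pi/3)|^2 + 1*|0|^2 + 1*|4 + 4*exp(-2*I*pi/3) + 2*exp(2*I*pi/3)|^2 + 1*|0|^2]
  = (1/6)[(100) + (0) + (4) + (0) + (4) + (0)] = 108/6 = 18.
(Exp terms are combined using exp(i*s)*conj(exp(i*t)) = exp(i*(s-t)), and sums of them are collapsed using the identity that for every m > 1 the m distinct m-th roots of unity sum to 0, e.g. 1 + exp(2*I*pi/3) + exp(-2*I*pi/3) = 0.)
A character is irreducible iff <chi, chi> = 1, so this representation is reducible.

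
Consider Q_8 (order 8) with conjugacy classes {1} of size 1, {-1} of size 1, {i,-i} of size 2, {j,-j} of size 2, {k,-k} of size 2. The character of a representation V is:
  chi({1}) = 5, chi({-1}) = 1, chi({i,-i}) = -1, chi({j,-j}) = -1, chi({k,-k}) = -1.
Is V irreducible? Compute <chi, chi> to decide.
Not irreducible (reducible): <chi, chi> = 4 > 1.

Solution. <chi, chi> = (1/|G|) sum_C |C| * |chi(C)|^2 = (1/8)[1*|5|^2 + 1*|1|^2 + 2*|-1|^2 + 2*|-1|^2 + 2*|-1|^2]
  = (1/8)[(25) + (1) + (2) + (2) + (2)] = 32/8 = 4.
A character is irreducible iff <chi, chi> = 1, so this representation is reducible.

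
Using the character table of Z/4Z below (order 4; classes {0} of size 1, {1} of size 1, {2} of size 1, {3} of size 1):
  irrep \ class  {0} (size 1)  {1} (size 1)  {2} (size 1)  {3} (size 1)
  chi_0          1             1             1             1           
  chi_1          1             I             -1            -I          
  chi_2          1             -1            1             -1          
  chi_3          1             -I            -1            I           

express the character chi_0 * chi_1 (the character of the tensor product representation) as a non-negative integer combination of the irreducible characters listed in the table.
chi_0 tensor chi_1 = chi_1 (all other irreducibles have multiplicity 0).

Why: The character of a tensor product is the pointwise product (chi_0 * chi_1)(C) = chi_0(C) * chi_1(C):
  {0}: (1)*(1), {1}: (1)*(I), {2}: (1)*(-1), {3}: (1)*(-I)
so (chi_0 * chi_1) takes values
  {0} -> 1, {1} -> I, {2} -> -1, {3} -> -I.
Now take the inner product of this character with each irreducible chi from the table, <chi_0*chi_1, chi> = (1/4) sum_C |C| (chi_0*chi_1)(C) conj(chi(C)):
  <chi_0*chi_1, chi_0> = (1/4)[1*(1)*conj(1) + 1*(I)*conj(1) + 1*(-1)*conj(1) + 1*(-I)*conj(1)]
      = (1/4)[(1) + (I) + (-1) + (-I)] = 0/4 = 0
  <chi_0*chi_1, chi_1> = (1/4)[1*(1)*conj(1) + 1*(I)*conj(I) + 1*(-1)*conj(-1) + 1*(-I)*conj(-I)]
      = (1/4)[(1) + (1) + (1) + (1)] = 4/4 = 1
  <chi_0*chi_1, chi_2> = (1/4)[1*(1)*conj(1) + 1*(I)*conj(-1) + 1*(-1)*conj(1) + 1*(-I)*conj(-1)]
      = (1/4)[(1) + (-I) + (-1) + (I)] = 0/4 = 0
  <chi_0*chi_1, chi_3> = (1/4)[1*(1)*conj(1) + 1*(I)*conj(-I) + 1*(-1)*conj(-1) + 1*(-I)*conj(I)]
      = (1/4)[(1) + (-1) + (1) + (-1)] = 0/4 = 0
(Exp terms are combined using exp(i*s)*conj(exp(i*t)) = exp(i*(s-t)), and sums of them are collapsed using the identity that for every m > 1 the m distinct m-th roots of unity sum to 0, e.g. 1 + exp(2*I*pi/3) + exp(-2*I*pi/3) = 0.)
Hence the multiplicities are chi_1: 1. Dimension check: dim(chi_0)*dim(chi_1) = 1*1 = 1 and sum (mult * dim) = 1*1 = 1.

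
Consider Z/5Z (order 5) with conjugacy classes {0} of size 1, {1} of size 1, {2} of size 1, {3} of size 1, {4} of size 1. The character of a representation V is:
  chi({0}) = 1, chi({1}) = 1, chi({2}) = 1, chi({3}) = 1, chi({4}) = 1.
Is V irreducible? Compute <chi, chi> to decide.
Irreducible: <chi, chi> = 1.

Explanation: <chi, chi> = (1/|G|) sum_C |C| * |chi(C)|^2 = (1/5)[1*|1|^2 + 1*|1|^2 + 1*|1|^2 + 1*|1|^2 + 1*|1|^2]
  = (1/5)[(1) + (1) + (1) + (1) + (1)] = 5/5 = 1.
(Exp terms are combined using exp(i*s)*conj(exp(i*t)) = exp(i*(s-t)), and sums of them are collapsed using the identity that for every m > 1 the m distinct m-th roots of unity sum to 0, e.g. 1 + exp(2*I*pi/3) + exp(-2*I*pi/3) = 0.)
A character is irreducible iff <chi, chi> = 1, so this representation is irreducible.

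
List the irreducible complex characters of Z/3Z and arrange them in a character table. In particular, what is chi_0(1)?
Character table of Z/3Z (irreps indexed chi_0,...,chi_2 with chi_k(m) = zeta_3^(k*m), zeta_3 = exp(2*pi*i/3)):
  irrep \ class  {0} (size 1)  {1} (size 1)    {2} (size 1)  
  chi_0          1             1               1             
  chi_1          1             exp(2*I*pi/3)   exp(-2*I*pi/3)
  chi_2          1             exp(-2*I*pi/3)  exp(2*I*pi/3) 

Spot check: chi_0(1) = zeta_3^(0*1) = zeta_3^0 = 1.

Solution. Z/3Z is abelian, so all 3 irreducible complex representations are 1-dimensional. They are given by chi_k(m) = zeta_3^(k*m) for k = 0,...,2. Row orthogonality: sum_m chi_k(m) conj(chi_l(m)) = 3 * [k = l].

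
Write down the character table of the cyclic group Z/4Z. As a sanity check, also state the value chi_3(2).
Character table of Z/4Z (irreps indexed chi_0,...,chi_3 with chi_k(m) = zeta_4^(k*m), zeta_4 = exp(2*pi*i/4)):
  irrep \ class  {0} (size 1)  {1} (size 1)  {2} (size 1)  {3} (size 1)
  chi_0          1             1             1             1           
  chi_1          1             I             -1            -I          
  chi_2          1             -1            1             -1          
  chi_3          1             -I            -1            I           

Spot check: chi_3(2) = zeta_4^(3*2) = zeta_4^6 = -1.

Details: Z/4Z is abelian, so all 4 irreducible complex representations are 1-dimensional. They are given by chi_k(m) = zeta_4^(k*m) for k = 0,...,3. Row orthogonality: sum_m chi_k(m) conj(chi_l(m)) = 4 * [k = l].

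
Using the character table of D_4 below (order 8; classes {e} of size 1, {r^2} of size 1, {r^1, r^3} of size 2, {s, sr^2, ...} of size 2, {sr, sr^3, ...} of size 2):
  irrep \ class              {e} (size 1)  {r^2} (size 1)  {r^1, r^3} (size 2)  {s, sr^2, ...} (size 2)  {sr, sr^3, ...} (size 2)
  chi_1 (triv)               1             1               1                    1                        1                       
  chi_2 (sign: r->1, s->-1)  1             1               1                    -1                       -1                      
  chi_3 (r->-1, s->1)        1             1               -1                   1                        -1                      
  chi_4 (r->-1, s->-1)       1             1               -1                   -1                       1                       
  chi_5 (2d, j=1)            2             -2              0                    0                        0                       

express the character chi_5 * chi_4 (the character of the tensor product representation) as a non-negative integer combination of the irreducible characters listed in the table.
chi_5 tensor chi_4 = chi_5 (all other irreducibles have multiplicity 0).

Solution. The character of a tensor product is the pointwise product (chi_5 * chi_4)(C) = chi_5(C) * chi_4(C):
  {e}: (2)*(1), {r^2}: (-2)*(1), {r^1, r^3}: (0)*(-1), {s, sr^2, ...}: (0)*(-1), {sr, sr^3, ...}: (0)*(1)
so (chi_5 * chi_4) takes values
  {e} -> 2, {r^2} -> -2, {r^1, r^3} -> 0, {s, sr^2, ...} -> 0, {sr, sr^3, ...} -> 0.
Now take the inner product of this character with each irreducible chi from the table, <chi_5*chi_4, chi> = (1/8) sum_C |C| (chi_5*chi_4)(C) conj(chi(C)):
  <chi_5*chi_4, chi_1> = (1/8)[1*(2)*conj(1) + 1*(-2)*conj(1) + 2*(0)*conj(1) + 2*(0)*conj(1) + 2*(0)*conj(1)]
      = (1/8)[(2) + (-2) + (0) + (0) + (0)] = 0/8 = 0
  <chi_5*chi_4, chi_2> = (1/8)[1*(2)*conj(1) + 1*(-2)*conj(1) + 2*(0)*conj(1) + 2*(0)*conj(-1) + 2*(0)*conj(-1)]
      = (1/8)[(2) + (-2) + (0) + (0) + (0)] = 0/8 = 0
  <chi_5*chi_4, chi_3> = (1/8)[1*(2)*conj(1) + 1*(-2)*conj(1) + 2*(0)*conj(-1) + 2*(0)*conj(1) + 2*(0)*conj(-1)]
      = (1/8)[(2) + (-2) + (0) + (0) + (0)] = 0/8 = 0
  <chi_5*chi_4, chi_4> = (1/8)[1*(2)*conj(1) + 1*(-2)*conj(1) + 2*(0)*conj(-1) + 2*(0)*conj(-1) + 2*(0)*conj(1)]
      = (1/8)[(2) + (-2) + (0) + (0) + (0)] = 0/8 = 0
  <chi_5*chi_4, chi_5> = (1/8)[1*(2)*conj(2) + 1*(-2)*conj(-2) + 2*(0)*conj(0) + 2*(0)*conj(0) + 2*(0)*conj(0)]
      = (1/8)[(4) + (4) + (0) + (0) + (0)] = 8/8 = 1
Hence the multiplicities are chi_5: 1. Dimension check: dim(chi_5)*dim(chi_4) = 2*1 = 2 and sum (mult * dim) = 1*2 = 2.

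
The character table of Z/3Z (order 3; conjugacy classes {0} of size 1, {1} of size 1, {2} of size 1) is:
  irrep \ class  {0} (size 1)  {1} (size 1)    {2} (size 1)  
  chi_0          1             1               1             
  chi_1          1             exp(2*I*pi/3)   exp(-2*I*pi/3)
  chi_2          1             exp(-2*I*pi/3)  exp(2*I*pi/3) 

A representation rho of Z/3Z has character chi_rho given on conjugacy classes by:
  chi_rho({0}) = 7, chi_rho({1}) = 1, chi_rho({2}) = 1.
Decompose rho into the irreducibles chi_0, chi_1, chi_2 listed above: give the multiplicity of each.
Multiplicities: chi_0: 3, chi_1: 2, chi_2: 2.

Details: Use <chi_rho, chi> = (1/|G|) sum_C |C| * chi_rho(C) * conj(chi(C)) with |G| = 3 for each irreducible chi in the table:
  <chi_rho, chi_0> = (1/3)[1*(7)*conj(1) + 1*(1)*conj(1) + 1*(1)*conj(1)]
      = (1/3)[(7) + (1) + (1)] = 9/3 = 3
  <chi_rho, chi_1> = (1/3)[1*(7)*conj(1) + 1*(1)*conj(exp(2*I*pi/3)) + 1*(1)*conj(exp(-2*I*pi/3))]
      = (1/3)[(7) + (2 + 3*exp(-2*I*pi/3) + 2*exp(2*I*pi/3)) + (2 + 2*exp(-2*I*pi/3) + 3*exp(2*I*pi/3))] = 6/3 = 2
  <chi_rho, chi_2> = (1/3)[1*(7)*conj(1) + 1*(1)*conj(exp(-2*I*pi/3)) + 1*(1)*conj(exp(2*I*pi/3))]
      = (1/3)[(7) + (2 + 2*exp(-2*I*pi/3) + 3*exp(2*I*pi/3)) + (2 + 3*exp(-2*I*pi/3) + 2*exp(2*I*pi/3))] = 6/3 = 2
(Exp terms are combined using exp(i*s)*conj(exp(i*t)) = exp(i*(s-t)), and sums of them are collapsed using the identity that for every m > 1 the m distinct m-th roots of unity sum to 0, e.g. 1 + exp(2*I*pi/3) + exp(-2*I*pi/3) = 0.)
Dimension check: dim(rho) = sum (mult * dim) = 3*1 + 2*1 + 2*1 = 7 = chi_rho(e) = 7.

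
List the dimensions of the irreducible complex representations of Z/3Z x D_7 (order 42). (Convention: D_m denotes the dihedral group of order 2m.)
Dimensions: 1, 1, 1, 1, 1, 1, 2, 2, 2, 2, 2, 2, 2, 2, 2

There are 15 irreducibles (= number of conjugacy classes). Their dimensions d_i satisfy sum d_i^2 = |G| = 42: 1 + 1 + 1 + 1 + 1 + 1 + 4 + 4 + 4 + 4 + 4 + 4 + 4 + 4 + 4 = 42. (For the product with Z/3Z: each of the 3 1-dim characters of Z/3Z tensors with each irrep of D_7, giving 3 copies of each D_7-dimension.)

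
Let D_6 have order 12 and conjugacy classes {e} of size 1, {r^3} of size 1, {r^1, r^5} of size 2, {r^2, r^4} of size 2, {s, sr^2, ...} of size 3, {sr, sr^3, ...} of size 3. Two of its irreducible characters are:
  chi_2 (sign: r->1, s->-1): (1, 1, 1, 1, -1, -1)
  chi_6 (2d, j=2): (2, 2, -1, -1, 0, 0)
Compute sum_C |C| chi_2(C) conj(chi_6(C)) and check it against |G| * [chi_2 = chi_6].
Sum = 0; so <chi_2, chi_6> = 0 (distinct irreducibles are orthogonal).

Explanation: Compute term by term over conjugacy classes (|C| * chi_2(C) * conj(chi_6(C))):
  1*(1)*conj(2) + 1*(1)*conj(2) + 2*(1)*conj(-1) + 2*(1)*conj(-1) + 3*(-1)*conj(0) + 3*(-1)*conj(0)
  = (2) + (2) + (-2) + (-2) + (0) + (0)
  = 0.
Dividing by |G| = 12 gives 0/12 = 0, matching the row-orthogonality relation <chi_2, chi_6> = [chi_2 = chi_6].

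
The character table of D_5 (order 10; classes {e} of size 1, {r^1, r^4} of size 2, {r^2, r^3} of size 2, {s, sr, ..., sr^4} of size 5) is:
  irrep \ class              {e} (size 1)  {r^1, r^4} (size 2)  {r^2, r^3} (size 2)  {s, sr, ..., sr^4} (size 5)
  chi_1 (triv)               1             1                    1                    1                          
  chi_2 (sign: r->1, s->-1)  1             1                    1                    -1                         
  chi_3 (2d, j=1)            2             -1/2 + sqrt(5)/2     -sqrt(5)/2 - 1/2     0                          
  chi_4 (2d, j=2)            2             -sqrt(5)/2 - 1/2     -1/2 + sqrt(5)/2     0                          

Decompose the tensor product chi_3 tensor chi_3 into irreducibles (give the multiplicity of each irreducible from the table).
chi_3 tensor chi_3 = chi_1 + chi_2 + chi_4 (all other irreducibles have multiplicity 0).

Working: The character of a tensor product is the pointwise product (chi_3 * chi_3)(C) = chi_3(C) * chi_3(C):
  {e}: (2)*(2), {r^1, r^4}: (-1/2 + sqrt(5)/2)*(-1/2 + sqrt(5)/2), {r^2, r^3}: (-sqrt(5)/2 - 1/2)*(-sqrt(5)/2 - 1/2), {s, sr, ..., sr^4}: (0)*(0)
so (chi_3 * chi_3) takes values
  {e} -> 4, {r^1, r^4} -> 3/2 - sqrt(5)/2, {r^2, r^3} -> sqrt(5)/2 + 3/2, {s, sr, ..., sr^4} -> 0.
Now take the inner product of this character with each irreducible chi from the table, <chi_3*chi_3, chi> = (1/10) sum_C |C| (chi_3*chi_3)(C) conj(chi(C)):
  <chi_3*chi_3, chi_1> = (1/10)[1*(4)*conj(1) + 2*(3/2 - sqrt(5)/2)*conj(1) + 2*(sqrt(5)/2 + 3/2)*conj(1) + 5*(0)*conj(1)]
      = (1/10)[(4) + (3 - sqrt(5)) + (sqrt(5) + 3) + (0)] = 10/10 = 1
  <chi_3*chi_3, chi_2> = (1/10)[1*(4)*conj(1) + 2*(3/2 - sqrt(5)/2)*conj(1) + 2*(sqrt(5)/2 + 3/2)*conj(1) + 5*(0)*conj(-1)]
      = (1/10)[(4) + (3 - sqrt(5)) + (sqrt(5) + 3) + (0)] = 10/10 = 1
  <chi_3*chi_3, chi_3> = (1/10)[1*(4)*conj(2) + 2*(3/2 - sqrt(5)/2)*conj(-1/2 + sqrt(5)/2) + 2*(sqrt(5)/2 + 3/2)*conj(-sqrt(5)/2 - 1/2) + 5*(0)*conj(0)]
      = (1/10)[(8) + (-4 + 2*sqrt(5)) + (-2*sqrt(5) - 4) + (0)] = 0/10 = 0
  <chi_3*chi_3, chi_4> = (1/10)[1*(4)*conj(2) + 2*(3/2 - sqrt(5)/2)*conj(-sqrt(5)/2 - 1/2) + 2*(sqrt(5)/2 + 3/2)*conj(-1/2 + sqrt(5)/2) + 5*(0)*conj(0)]
      = (1/10)[(8) + (1 - sqrt(5)) + (1 + sqrt(5)) + (0)] = 10/10 = 1
Hence the multiplicities are chi_1: 1, chi_2: 1, chi_4: 1. Dimension check: dim(chi_3)*dim(chi_3) = 2*2 = 4 and sum (mult * dim) = 1*1 + 1*1 + 1*2 = 4.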